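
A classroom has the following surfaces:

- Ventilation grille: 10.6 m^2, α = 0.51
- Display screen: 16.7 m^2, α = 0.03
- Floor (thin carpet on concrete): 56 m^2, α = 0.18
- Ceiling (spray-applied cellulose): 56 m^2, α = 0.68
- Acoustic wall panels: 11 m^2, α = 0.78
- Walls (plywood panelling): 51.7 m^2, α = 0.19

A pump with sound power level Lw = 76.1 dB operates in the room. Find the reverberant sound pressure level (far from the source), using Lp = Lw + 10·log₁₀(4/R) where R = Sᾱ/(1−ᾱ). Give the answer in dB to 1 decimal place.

A = 72.470 sabins; S = 202.0 m^2.
ᾱ = 0.3588, so room constant R = A/(1−ᾱ) = 113.022 m^2.
Lp = Lw + 10 log₁₀(4/R) = 76.1 -14.51 = 61.6 dB.

61.6 dB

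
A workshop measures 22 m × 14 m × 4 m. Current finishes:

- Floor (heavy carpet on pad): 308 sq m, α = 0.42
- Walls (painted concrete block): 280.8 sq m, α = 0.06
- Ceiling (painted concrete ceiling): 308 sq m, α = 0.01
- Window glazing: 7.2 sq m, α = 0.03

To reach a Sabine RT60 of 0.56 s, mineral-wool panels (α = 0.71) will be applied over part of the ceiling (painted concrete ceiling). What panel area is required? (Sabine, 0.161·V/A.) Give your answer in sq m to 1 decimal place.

292.4

Total absorption A₁ = 308·0.42 + 280.8·0.06 + 308·0.01 + 7.2·0.03
  = 129.360 + 16.848 + 3.080 + 0.216 = 149.504 sq m sabins.
V = 1232 m³. Target absorption A₂ = 0.161 × 1232 / 0.56 = 354.200 sabins.
ΔA needed = 354.200 − 149.504 = 204.696 sabins.
Net gain per sq m: Δα = 0.71 − 0.01 = 0.70.
Panel area = 204.696 / 0.70 = 292.4 sq m.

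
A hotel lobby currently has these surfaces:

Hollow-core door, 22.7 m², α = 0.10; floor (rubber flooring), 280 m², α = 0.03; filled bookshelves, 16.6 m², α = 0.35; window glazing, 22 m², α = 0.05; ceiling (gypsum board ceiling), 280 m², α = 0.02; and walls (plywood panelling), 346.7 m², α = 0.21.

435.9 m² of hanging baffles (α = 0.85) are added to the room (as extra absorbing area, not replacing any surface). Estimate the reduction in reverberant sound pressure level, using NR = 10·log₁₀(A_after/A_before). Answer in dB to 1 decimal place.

A_before = Σ Sᵢαᵢ = 22.7*0.10 + 280*0.03 + 16.6*0.35 + 22*0.05 + 280*0.02 + 346.7*0.21 = 95.987 sabins.
Added absorption = 435.9 × 0.85 = 370.515 sabins.
New total A_after = 466.502 sabins.
NR = 10·log₁₀(466.502/95.987) = 6.9 dB.

6.9 dB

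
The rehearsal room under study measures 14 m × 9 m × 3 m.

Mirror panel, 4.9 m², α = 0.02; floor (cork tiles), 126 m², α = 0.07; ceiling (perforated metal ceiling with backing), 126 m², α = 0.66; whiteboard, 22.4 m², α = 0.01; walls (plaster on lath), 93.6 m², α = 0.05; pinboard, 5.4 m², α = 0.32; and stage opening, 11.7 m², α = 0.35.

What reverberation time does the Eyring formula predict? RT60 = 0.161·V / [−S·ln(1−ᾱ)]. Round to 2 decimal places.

0.51 sec

S = Σ Sᵢ = 390.0 m².
Absorption A = 4.9·0.02 + 126·0.07 + 126·0.66 + 22.4·0.01 + 93.6·0.05 + 5.4·0.32 + 11.7·0.35 = 102.805 sabins.
ᾱ = 102.805 / 390.0 = 0.2636.
Eyring denominator: −S ln(1−ᾱ) = 119.333.
V = 14 × 9 × 3 = 378 m³.
T = 0.161·V/[−S·ln(1−ᾱ)] = 0.161·378/119.333 = 0.51 s.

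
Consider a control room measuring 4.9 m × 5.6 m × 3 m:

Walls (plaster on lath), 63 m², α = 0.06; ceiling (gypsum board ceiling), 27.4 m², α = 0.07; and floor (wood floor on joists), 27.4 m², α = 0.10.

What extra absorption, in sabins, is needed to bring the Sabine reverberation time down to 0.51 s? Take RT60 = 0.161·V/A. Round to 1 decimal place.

17.5 sabins

A₁ = Σ Sᵢαᵢ = 63*0.06 + 27.4*0.07 + 27.4*0.10 = 8.438 sabins.
Target A₂ = 0.161·82.32/0.51 = 25.987 sabins (V = 82.32 m³).
Additional absorption ΔA = 25.987 − 8.438 = 17.5 sabins.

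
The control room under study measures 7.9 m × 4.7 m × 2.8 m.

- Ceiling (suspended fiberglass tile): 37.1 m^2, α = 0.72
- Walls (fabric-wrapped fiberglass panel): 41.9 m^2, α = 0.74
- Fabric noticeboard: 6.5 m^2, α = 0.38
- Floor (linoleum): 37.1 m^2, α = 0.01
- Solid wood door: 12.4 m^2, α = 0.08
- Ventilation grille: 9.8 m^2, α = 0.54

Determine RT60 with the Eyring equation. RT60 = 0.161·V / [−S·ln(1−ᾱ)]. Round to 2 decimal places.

Total surface area S = 37.1 + 41.9 + 6.5 + 37.1 + 12.4 + 9.8 = 144.8 m^2.
Σ(Sᵢαᵢ) = 37.1·0.72 + 41.9·0.74 + 6.5·0.38 + 37.1·0.01 + 12.4·0.08 + 9.8·0.54 = 66.843.
Mean coefficient ᾱ = A/S = 0.4616.
−S·ln(1−ᾱ) = −144.8 × ln(1 − 0.4616) = 89.653.
V = 7.9 × 4.7 × 2.8 = 103.964 m³.
T = 0.161·V/[−S·ln(1−ᾱ)] = 0.161·103.964/89.653 = 0.19 s.

0.19 sec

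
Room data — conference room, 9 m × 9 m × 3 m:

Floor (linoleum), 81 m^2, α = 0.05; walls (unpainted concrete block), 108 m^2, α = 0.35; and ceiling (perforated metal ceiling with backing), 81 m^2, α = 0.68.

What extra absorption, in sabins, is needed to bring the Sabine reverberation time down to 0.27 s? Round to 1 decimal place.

48.0 sabins

A₁ = Σ Sᵢαᵢ = 81×0.05 + 108×0.35 + 81×0.68 = 96.930 sabins.
Target A₂ = 0.161·243/0.27 = 144.900 sabins (V = 243 m³).
ΔA = A₂ − A₁ = 144.900 − 96.930 = 48.0 sabins.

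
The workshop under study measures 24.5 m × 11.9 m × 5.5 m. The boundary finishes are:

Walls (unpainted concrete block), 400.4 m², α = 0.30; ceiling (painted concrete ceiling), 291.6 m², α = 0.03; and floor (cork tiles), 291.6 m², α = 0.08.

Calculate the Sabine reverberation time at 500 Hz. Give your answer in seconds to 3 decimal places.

1.696 sec

Summing Sᵢαᵢ: 120.120 + 8.748 + 23.328 → A = 152.196 sabins.
Room volume: 1603.525 m³.
T = 0.161 V/A = 0.161·1603.525/152.196 = 1.696 s.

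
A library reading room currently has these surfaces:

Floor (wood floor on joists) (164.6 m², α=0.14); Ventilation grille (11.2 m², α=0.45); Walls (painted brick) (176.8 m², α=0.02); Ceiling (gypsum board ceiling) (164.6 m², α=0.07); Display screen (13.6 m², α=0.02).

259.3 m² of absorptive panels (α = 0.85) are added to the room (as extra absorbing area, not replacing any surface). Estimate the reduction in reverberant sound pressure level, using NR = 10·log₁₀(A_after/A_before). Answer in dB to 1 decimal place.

Equivalent absorption area: A_before = 164.6×0.14 + 11.2×0.45 + 176.8×0.02 + 164.6×0.07 + 13.6×0.02 = 43.414 m².
Treatment contributes 259.3·0.85 = 220.405 sabins.
New total A_after = 263.819 sabins.
Reduction = 10 log₁₀(A_after/A_before) = 10 log₁₀(6.0768) = 7.8 dB.

7.8 dB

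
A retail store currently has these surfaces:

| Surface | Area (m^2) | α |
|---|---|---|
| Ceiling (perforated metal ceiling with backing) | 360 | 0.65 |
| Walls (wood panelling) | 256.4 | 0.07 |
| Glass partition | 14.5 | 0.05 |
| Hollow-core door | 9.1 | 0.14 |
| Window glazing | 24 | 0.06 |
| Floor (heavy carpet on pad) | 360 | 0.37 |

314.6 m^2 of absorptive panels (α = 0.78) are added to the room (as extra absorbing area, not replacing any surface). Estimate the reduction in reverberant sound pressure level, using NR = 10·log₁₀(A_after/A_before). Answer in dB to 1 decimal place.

Equivalent absorption area: A_before = 360×0.65 + 256.4×0.07 + 14.5×0.05 + 9.1×0.14 + 24×0.06 + 360×0.37 = 388.587 m^2.
Treatment contributes 314.6·0.78 = 245.388 sabins.
A_after = 388.587 + 245.388 = 633.975 sabins.
Reduction = 10 log₁₀(A_after/A_before) = 10 log₁₀(1.6315) = 2.1 dB.

2.1 dB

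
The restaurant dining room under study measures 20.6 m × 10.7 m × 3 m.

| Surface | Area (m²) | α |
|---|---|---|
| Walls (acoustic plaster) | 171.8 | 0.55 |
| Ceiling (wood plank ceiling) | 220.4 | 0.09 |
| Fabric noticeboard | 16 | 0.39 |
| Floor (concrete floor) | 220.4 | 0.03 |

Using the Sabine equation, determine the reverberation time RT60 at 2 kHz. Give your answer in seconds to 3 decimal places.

0.837 s

Equivalent absorption area: A = 171.8*0.55 + 220.4*0.09 + 16*0.39 + 220.4*0.03 = 127.178 m².
Volume V = 20.6 × 10.7 × 3 = 661.26 m³.
RT60 = 0.161 · V / A = 0.161 × 661.26 / 127.178 = 0.837 s.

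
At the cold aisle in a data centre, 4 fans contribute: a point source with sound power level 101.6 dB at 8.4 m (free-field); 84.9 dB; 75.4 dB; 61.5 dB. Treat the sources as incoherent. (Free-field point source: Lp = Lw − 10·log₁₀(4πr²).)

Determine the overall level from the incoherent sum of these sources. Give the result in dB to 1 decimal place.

85.6 dB

Source at 8.4 m: Lp = 101.6 − 10·log₁₀(4π·8.4²) = 101.6 − 10·log₁₀(886.683) = 72.1 dB.
Sum in the linear (power) domain: Σ 10^(Lᵢ/10) = 10^(72.1/10) + 10^(84.9/10) + 10^(75.4/10) + 10^(61.5/10) = 3.613e+08.
L_total = 10·log₁₀(3.613e+08) = 85.6 dB.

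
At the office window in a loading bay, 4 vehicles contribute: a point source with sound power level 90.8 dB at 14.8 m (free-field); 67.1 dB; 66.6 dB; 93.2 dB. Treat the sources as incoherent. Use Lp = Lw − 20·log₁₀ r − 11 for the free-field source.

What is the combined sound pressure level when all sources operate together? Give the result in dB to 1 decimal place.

93.2 dB

Source at 14.8 m: Lp = 90.8 − 20·log₁₀(14.8) − 11 = 56.4 dB.
Converting to relative power and adding: 10^(56.4/10) + 10^(67.1/10) + 10^(66.6/10) + 10^(93.2/10) = 2.099e+09.
L_total = 10·log₁₀(2.099e+09) = 93.2 dB.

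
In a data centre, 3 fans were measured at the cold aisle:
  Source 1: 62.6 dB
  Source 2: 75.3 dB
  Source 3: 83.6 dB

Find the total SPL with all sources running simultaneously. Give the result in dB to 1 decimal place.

Converting to relative power and adding: 10^(62.6/10) + 10^(75.3/10) + 10^(83.6/10) = 2.648e+08.
Back to dB: 10·log₁₀ Σ = 84.2 dB.

84.2 dB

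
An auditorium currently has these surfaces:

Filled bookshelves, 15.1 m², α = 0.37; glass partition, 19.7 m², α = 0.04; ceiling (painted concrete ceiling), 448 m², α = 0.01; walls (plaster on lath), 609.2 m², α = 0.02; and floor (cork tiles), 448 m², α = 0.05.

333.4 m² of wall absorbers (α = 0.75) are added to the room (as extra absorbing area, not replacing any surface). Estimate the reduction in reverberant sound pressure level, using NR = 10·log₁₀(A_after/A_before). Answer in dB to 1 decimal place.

A_before = Σ Sᵢαᵢ = 15.1×0.37 + 19.7×0.04 + 448×0.01 + 609.2×0.02 + 448×0.05 = 45.439 sabins.
Added absorption = 333.4 × 0.75 = 250.050 sabins.
New total A_after = 295.489 sabins.
Reduction = 10 log₁₀(A_after/A_before) = 10 log₁₀(6.5030) = 8.1 dB.

8.1 dB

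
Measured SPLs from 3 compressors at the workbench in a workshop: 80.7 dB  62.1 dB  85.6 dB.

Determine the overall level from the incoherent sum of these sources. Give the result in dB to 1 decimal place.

86.8 dB

Σ 10^(Lᵢ/10) = 4.822e+08.
Combined level = 10 log₁₀(4.822e+08) = 86.8 dB.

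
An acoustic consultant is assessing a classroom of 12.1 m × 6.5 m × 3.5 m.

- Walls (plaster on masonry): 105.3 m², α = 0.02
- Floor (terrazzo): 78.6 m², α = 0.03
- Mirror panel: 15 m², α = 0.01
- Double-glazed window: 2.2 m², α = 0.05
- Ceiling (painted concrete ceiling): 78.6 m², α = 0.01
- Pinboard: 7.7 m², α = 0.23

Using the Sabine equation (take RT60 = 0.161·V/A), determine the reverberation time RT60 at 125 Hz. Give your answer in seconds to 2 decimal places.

6.09 s

Equivalent absorption area: A = 105.3×0.02 + 78.6×0.03 + 15×0.01 + 2.2×0.05 + 78.6×0.01 + 7.7×0.23 = 7.281 m².
V = 12.1·6.5·3.5 = 275.275 m³.
T = 0.161 V/A = 0.161·275.275/7.281 = 6.09 s.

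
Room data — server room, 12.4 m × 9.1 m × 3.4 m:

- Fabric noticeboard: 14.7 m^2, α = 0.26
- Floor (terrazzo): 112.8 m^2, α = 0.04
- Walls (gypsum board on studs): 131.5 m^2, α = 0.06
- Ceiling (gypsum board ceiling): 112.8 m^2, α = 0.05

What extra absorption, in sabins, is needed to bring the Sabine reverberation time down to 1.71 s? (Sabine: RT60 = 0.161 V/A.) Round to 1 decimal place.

14.3 sabins

Total absorption A₁ = 14.7*0.26 + 112.8*0.04 + 131.5*0.06 + 112.8*0.05
  = 3.822 + 4.512 + 7.890 + 5.640 = 21.864 m^2 sabins.
Target A₂ = 0.161·383.656/1.71 = 36.122 sabins (V = 383.656 m³).
Shortfall: 36.122 − 21.864 = 14.3 sabins.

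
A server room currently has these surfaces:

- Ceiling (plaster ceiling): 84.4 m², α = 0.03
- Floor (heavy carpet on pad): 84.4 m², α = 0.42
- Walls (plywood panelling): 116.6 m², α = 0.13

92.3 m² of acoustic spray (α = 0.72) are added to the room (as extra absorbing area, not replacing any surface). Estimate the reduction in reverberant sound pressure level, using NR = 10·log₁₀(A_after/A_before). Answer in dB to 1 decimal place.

3.5 dB

Total absorption A_before = 84.4×0.03 + 84.4×0.42 + 116.6×0.13
  = 2.532 + 35.448 + 15.158 = 53.138 m² sabins.
Added absorption = 92.3 × 0.72 = 66.456 sabins.
A_after = 53.138 + 66.456 = 119.594 sabins.
Reduction = 10 log₁₀(A_after/A_before) = 10 log₁₀(2.2506) = 3.5 dB.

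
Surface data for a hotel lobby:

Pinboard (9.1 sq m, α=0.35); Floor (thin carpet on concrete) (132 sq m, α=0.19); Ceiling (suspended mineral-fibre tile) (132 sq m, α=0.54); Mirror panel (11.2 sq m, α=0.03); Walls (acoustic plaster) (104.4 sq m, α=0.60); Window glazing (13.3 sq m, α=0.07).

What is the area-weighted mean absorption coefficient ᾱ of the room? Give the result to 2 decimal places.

0.41

Total surface area S = 402.0 sq m.
Σ(Sᵢαᵢ) = 9.1*0.35 + 132*0.19 + 132*0.54 + 11.2*0.03 + 104.4*0.60 + 13.3*0.07 = 163.452.
ᾱ = 163.452 / 402.0 = 0.41.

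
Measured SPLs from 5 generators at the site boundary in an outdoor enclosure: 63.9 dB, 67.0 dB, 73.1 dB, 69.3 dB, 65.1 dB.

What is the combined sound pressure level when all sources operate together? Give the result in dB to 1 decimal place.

76.0 dB

Converting to relative power and adding: 10^(63.9/10) + 10^(67.0/10) + 10^(73.1/10) + 10^(69.3/10) + 10^(65.1/10) = 3.963e+07.
Combined level = 10 log₁₀(3.963e+07) = 76.0 dB.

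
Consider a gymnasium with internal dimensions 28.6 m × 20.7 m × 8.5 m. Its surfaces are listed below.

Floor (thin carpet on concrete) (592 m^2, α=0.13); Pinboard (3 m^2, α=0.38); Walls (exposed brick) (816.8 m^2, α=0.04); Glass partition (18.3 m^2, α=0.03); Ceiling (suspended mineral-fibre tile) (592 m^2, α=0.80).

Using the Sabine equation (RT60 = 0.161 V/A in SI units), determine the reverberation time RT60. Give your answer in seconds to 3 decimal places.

1.385 s

Total absorption A = 592*0.13 + 3*0.38 + 816.8*0.04 + 18.3*0.03 + 592*0.80
  = 76.960 + 1.140 + 32.672 + 0.549 + 473.600 = 584.921 m^2 sabins.
V = 28.6·20.7·8.5 = 5032.17 m³.
RT60 = 0.161 · V / A = 0.161 × 5032.17 / 584.921 = 1.385 s.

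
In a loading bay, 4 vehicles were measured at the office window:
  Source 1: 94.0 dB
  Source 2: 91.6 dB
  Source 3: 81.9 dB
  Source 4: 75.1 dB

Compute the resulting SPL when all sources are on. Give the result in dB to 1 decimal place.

Sum in the linear (power) domain: Σ 10^(Lᵢ/10) = 10^(94.0/10) + 10^(91.6/10) + 10^(81.9/10) + 10^(75.1/10) = 4.145e+09.
L_total = 10·log₁₀(4.145e+09) = 96.2 dB.

96.2 dB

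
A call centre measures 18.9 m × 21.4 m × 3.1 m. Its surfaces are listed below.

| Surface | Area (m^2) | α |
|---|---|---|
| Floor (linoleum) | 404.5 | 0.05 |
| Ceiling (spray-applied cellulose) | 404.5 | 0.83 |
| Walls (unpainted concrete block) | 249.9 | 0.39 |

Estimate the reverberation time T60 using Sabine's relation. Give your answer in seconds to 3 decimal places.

A = Σ Sᵢαᵢ = 404.5·0.05 + 404.5·0.83 + 249.9·0.39 = 453.421 sabins.
Volume V = 18.9 × 21.4 × 3.1 = 1253.826 m³.
T = 0.161 V/A = 0.161·1253.826/453.421 = 0.445 s.

0.445 seconds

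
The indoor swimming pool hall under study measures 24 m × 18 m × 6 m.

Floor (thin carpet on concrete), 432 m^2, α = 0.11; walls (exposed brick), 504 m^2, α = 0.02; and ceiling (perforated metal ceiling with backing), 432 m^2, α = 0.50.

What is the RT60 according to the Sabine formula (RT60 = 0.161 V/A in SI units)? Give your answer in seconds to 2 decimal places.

1.53 s

Total absorption A = 432×0.11 + 504×0.02 + 432×0.50
  = 47.520 + 10.080 + 216.000 = 273.600 m^2 sabins.
Volume V = 24 × 18 × 6 = 2592 m³.
Sabine: RT60 = 0.161 × 2592 / 273.600 = 1.53 s.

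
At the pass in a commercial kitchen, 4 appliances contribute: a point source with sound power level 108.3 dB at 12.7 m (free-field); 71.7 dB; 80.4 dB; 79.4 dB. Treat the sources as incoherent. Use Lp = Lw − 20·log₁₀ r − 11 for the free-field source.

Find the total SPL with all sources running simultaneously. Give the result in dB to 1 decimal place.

83.9 dB

Source at 12.7 m: Lp = 108.3 − 20·log₁₀(12.7) − 11 = 75.2 dB.
Sum in the linear (power) domain: Σ 10^(Lᵢ/10) = 10^(75.2/10) + 10^(71.7/10) + 10^(80.4/10) + 10^(79.4/10) = 2.446e+08.
L_total = 10·log₁₀(2.446e+08) = 83.9 dB.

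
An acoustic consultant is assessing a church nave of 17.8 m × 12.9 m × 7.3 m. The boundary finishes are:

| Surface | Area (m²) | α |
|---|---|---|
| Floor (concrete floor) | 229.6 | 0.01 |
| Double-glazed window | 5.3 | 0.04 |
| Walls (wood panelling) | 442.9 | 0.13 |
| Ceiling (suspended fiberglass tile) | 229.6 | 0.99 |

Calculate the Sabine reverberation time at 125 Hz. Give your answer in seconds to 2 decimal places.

0.94 sec

Total absorption A = 229.6·0.01 + 5.3·0.04 + 442.9·0.13 + 229.6·0.99
  = 2.296 + 0.212 + 57.577 + 227.304 = 287.389 m² sabins.
Volume V = 17.8 × 12.9 × 7.3 = 1676.226 m³.
RT60 = 0.161 · V / A = 0.161 × 1676.226 / 287.389 = 0.94 s.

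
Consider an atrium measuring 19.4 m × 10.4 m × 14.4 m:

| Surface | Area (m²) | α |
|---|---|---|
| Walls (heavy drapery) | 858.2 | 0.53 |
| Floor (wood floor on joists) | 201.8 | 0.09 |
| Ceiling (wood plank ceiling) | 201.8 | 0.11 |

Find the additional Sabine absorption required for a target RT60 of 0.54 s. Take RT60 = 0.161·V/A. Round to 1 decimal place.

371.0 sabins

A₁ = Σ Sᵢαᵢ = 858.2·0.53 + 201.8·0.09 + 201.8·0.11 = 495.206 sabins.
V = 2905.344 m³. Required absorption A₂ = 0.161 × 2905.344 / 0.54 = 866.223 sabins.
Shortfall: 866.223 − 495.206 = 371.0 sabins.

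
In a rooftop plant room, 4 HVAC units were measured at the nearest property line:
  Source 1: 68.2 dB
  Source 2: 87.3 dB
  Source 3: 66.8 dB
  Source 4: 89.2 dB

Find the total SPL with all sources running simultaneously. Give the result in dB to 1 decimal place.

Sum in the linear (power) domain: Σ 10^(Lᵢ/10) = 10^(68.2/10) + 10^(87.3/10) + 10^(66.8/10) + 10^(89.2/10) = 1.38e+09.
L_total = 10·log₁₀(1.38e+09) = 91.4 dB.

91.4 dB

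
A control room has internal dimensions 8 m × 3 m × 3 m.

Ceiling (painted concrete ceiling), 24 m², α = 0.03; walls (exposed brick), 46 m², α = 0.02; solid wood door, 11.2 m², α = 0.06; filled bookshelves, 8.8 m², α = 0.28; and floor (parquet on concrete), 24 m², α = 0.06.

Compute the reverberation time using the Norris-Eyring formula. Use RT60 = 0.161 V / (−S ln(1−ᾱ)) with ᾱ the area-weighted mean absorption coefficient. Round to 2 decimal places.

S = Σ Sᵢ = 114.0 m².
Σ(Sᵢαᵢ) = 24×0.03 + 46×0.02 + 11.2×0.06 + 8.8×0.28 + 24×0.06 = 6.216.
ᾱ = 6.216 / 114.0 = 0.0545.
Eyring denominator: −S ln(1−ᾱ) = 6.389.
V = 8 × 3 × 3 = 72 m³.
RT60 = 0.161 × 72 / 6.389 = 1.81 s.

1.81 s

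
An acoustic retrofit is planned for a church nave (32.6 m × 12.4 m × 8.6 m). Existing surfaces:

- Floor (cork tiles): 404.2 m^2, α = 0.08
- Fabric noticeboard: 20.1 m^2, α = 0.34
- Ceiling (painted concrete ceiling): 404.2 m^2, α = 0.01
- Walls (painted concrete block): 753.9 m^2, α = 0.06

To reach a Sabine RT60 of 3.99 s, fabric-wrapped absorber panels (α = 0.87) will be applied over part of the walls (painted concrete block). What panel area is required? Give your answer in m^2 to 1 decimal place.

Summing Sᵢαᵢ: 32.336 + 6.834 + 4.042 + 45.234 → A₁ = 88.446 sabins.
Required A₂ = 0.161·3476.464/3.99 = 140.278 sabins.
Absorption to add: 140.278 − 88.446 = 51.832 sabins.
Each m^2 of panel replacing the walls (painted concrete block) adds (0.87 − 0.06) = 0.81 sabins.
Area = ΔA/Δα = 51.832/0.81 = 64.0 m^2.

64.0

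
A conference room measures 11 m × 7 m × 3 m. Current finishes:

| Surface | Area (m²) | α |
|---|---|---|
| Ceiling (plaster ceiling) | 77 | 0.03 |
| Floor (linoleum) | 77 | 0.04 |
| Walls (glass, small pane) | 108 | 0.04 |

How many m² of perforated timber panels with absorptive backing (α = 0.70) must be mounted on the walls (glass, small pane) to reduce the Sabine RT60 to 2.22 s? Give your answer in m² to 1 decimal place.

Total absorption A₁ = 77*0.03 + 77*0.04 + 108*0.04
  = 2.310 + 3.080 + 4.320 = 9.710 m² sabins.
Required A₂ = 0.161·231/2.22 = 16.753 sabins.
Absorption to add: 16.753 − 9.710 = 7.043 sabins.
Each m² of panel replacing the walls (glass, small pane) adds (0.70 − 0.04) = 0.66 sabins.
Area = ΔA/Δα = 7.043/0.66 = 10.7 m².

10.7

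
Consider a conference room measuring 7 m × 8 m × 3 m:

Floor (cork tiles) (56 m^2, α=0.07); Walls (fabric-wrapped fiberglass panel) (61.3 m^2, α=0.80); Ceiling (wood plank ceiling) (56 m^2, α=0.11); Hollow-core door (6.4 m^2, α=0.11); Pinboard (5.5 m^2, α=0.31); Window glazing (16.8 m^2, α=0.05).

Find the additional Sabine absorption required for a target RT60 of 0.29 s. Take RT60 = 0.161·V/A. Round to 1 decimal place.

A₁ = Σ Sᵢαᵢ = 56*0.07 + 61.3*0.80 + 56*0.11 + 6.4*0.11 + 5.5*0.31 + 16.8*0.05 = 62.369 sabins.
Target A₂ = 0.161·168/0.29 = 93.269 sabins (V = 168 m³).
Shortfall: 93.269 − 62.369 = 30.9 sabins.

30.9 sabins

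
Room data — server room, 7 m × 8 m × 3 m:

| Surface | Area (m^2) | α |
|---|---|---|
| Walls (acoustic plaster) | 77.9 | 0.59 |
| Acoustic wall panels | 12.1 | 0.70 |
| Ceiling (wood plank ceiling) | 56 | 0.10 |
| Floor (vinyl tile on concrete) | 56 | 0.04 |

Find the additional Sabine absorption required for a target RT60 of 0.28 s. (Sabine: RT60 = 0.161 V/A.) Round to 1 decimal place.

34.3 sabins

Summing Sᵢαᵢ: 45.961 + 8.470 + 5.600 + 2.240 → A₁ = 62.271 sabins.
Target A₂ = 0.161·168/0.28 = 96.600 sabins (V = 168 m³).
ΔA = A₂ − A₁ = 96.600 − 62.271 = 34.3 sabins.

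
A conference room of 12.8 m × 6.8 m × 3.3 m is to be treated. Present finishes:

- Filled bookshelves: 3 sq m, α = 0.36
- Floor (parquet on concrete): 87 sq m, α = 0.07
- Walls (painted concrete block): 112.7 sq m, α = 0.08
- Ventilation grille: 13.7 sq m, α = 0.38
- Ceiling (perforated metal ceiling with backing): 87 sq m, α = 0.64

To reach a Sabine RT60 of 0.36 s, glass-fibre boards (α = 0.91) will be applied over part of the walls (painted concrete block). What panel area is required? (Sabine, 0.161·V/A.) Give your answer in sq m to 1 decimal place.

61.9

A₁ = Σ Sᵢαᵢ = 3*0.36 + 87*0.07 + 112.7*0.08 + 13.7*0.38 + 87*0.64 = 77.072 sabins.
V = 287.232 m³. Target absorption A₂ = 0.161 × 287.232 / 0.36 = 128.457 sabins.
Absorption to add: 128.457 − 77.072 = 51.385 sabins.
Each sq m of panel replacing the walls (painted concrete block) adds (0.91 − 0.08) = 0.83 sabins.
Panel area = 51.385 / 0.83 = 61.9 sq m.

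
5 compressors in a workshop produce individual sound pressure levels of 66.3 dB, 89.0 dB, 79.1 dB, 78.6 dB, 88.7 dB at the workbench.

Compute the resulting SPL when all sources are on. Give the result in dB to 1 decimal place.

92.3 dB

Converting to relative power and adding: 10^(66.3/10) + 10^(89.0/10) + 10^(79.1/10) + 10^(78.6/10) + 10^(88.7/10) = 1.694e+09.
Back to dB: 10·log₁₀ Σ = 92.3 dB.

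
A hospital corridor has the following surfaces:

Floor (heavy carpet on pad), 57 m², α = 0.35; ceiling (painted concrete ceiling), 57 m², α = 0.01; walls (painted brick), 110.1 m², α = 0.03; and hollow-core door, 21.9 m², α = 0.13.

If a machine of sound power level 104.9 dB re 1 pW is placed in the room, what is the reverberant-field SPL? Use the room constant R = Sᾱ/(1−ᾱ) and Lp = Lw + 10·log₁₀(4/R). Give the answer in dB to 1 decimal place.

A = 26.670 sabins; S = 246.0 m².
ᾱ = 26.670/246.0 = 0.1084; R = Sᾱ/(1−ᾱ) = 26.670/(1−0.1084) = 29.913 m².
Lp = 104.9 + 10·log₁₀(4/29.913) = 104.9 + (-8.74) = 96.2 dB.

96.2 dB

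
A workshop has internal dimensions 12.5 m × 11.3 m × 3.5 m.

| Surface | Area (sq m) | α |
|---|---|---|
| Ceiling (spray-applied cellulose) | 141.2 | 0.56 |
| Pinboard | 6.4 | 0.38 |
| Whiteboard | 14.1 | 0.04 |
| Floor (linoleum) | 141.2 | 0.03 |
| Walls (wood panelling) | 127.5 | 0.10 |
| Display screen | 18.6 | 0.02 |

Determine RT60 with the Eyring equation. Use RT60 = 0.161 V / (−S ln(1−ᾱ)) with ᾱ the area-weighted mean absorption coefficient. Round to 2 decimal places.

0.71 s

Total surface area S = 141.2 + 6.4 + 14.1 + 141.2 + 127.5 + 18.6 = 449.0 sq m.
Absorption A = 141.2·0.56 + 6.4·0.38 + 14.1·0.04 + 141.2·0.03 + 127.5·0.10 + 18.6·0.02 = 99.426 sabins.
Mean coefficient ᾱ = A/S = 0.2214.
Eyring denominator: −S ln(1−ᾱ) = 112.366.
V = 12.5 × 11.3 × 3.5 = 494.375 m³.
T = 0.161·V/[−S·ln(1−ᾱ)] = 0.161·494.375/112.366 = 0.71 s.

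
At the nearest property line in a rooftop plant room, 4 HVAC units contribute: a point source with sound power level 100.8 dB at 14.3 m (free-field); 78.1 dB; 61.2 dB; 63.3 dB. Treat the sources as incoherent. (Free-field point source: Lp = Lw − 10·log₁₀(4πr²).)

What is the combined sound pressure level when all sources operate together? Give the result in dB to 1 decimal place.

Source at 14.3 m: Lp = 100.8 − 10·log₁₀(4π·14.3²) = 100.8 − 10·log₁₀(2569.697) = 66.7 dB.
Converting to relative power and adding: 10^(66.7/10) + 10^(78.1/10) + 10^(61.2/10) + 10^(63.3/10) = 7.27e+07.
L_total = 10·log₁₀(7.27e+07) = 78.6 dB.

78.6 dB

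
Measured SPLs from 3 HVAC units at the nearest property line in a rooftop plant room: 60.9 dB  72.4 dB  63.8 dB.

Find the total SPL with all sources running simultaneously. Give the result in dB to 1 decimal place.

73.2 dB

Σ 10^(Lᵢ/10) = 2.101e+07.
L_total = 10·log₁₀(2.101e+07) = 73.2 dB.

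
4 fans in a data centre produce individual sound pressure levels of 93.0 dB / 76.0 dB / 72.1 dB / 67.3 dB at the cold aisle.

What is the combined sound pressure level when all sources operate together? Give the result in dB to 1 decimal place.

Converting to relative power and adding: 10^(93.0/10) + 10^(76.0/10) + 10^(72.1/10) + 10^(67.3/10) = 2.057e+09.
Back to dB: 10·log₁₀ Σ = 93.1 dB.

93.1 dB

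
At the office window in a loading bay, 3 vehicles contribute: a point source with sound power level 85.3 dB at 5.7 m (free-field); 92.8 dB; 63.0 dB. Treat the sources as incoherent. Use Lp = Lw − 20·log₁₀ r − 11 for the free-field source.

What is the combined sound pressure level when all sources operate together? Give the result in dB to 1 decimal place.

92.8 dB

Source at 5.7 m: Lp = 85.3 − 20·log₁₀(5.7) − 11 = 59.2 dB.
Σ 10^(Lᵢ/10) = 1.908e+09.
L_total = 10·log₁₀(1.908e+09) = 92.8 dB.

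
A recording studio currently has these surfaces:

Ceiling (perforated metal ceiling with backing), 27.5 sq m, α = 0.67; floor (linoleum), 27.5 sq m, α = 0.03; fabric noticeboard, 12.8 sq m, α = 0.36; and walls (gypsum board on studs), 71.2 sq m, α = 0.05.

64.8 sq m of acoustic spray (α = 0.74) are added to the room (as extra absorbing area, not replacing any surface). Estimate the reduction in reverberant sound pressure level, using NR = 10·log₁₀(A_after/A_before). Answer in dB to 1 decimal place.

Summing Sᵢαᵢ: 18.425 + 0.825 + 4.608 + 3.560 → A_before = 27.418 sabins.
Treatment contributes 64.8·0.74 = 47.952 sabins.
New total A_after = 75.370 sabins.
NR = 10·log₁₀(75.370/27.418) = 4.4 dB.

4.4 dB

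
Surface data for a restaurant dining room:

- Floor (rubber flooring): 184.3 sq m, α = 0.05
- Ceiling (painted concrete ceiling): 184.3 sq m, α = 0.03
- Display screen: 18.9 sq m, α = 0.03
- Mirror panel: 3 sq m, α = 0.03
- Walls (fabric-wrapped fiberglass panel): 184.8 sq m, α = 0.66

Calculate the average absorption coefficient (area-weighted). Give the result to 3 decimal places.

Total surface area S = 575.3 sq m.
A = 184.3*0.05 + 184.3*0.03 + 18.9*0.03 + 3*0.03 + 184.8*0.66 = 137.369 sabins.
ᾱ = A/S = 0.239.

0.239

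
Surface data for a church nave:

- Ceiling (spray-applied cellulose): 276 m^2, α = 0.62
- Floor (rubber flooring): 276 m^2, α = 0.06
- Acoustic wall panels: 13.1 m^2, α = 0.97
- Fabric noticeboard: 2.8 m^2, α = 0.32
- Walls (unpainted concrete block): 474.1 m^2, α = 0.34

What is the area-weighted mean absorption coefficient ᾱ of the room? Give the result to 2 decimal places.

0.35

S = Σ Sᵢ = 276 + 276 + 13.1 + 2.8 + 474.1 = 1042.0 m^2.
A = 276*0.62 + 276*0.06 + 13.1*0.97 + 2.8*0.32 + 474.1*0.34 = 362.477 sabins.
ᾱ = A/S = 0.35.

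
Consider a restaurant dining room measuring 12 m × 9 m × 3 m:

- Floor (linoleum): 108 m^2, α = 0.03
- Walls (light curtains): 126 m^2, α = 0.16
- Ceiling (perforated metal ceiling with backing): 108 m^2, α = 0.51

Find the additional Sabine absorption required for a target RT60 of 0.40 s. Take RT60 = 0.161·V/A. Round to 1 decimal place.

51.9 sabins

A₁ = Σ Sᵢαᵢ = 108×0.03 + 126×0.16 + 108×0.51 = 78.480 sabins.
Target A₂ = 0.161·324/0.40 = 130.410 sabins (V = 324 m³).
ΔA = A₂ − A₁ = 130.410 − 78.480 = 51.9 sabins.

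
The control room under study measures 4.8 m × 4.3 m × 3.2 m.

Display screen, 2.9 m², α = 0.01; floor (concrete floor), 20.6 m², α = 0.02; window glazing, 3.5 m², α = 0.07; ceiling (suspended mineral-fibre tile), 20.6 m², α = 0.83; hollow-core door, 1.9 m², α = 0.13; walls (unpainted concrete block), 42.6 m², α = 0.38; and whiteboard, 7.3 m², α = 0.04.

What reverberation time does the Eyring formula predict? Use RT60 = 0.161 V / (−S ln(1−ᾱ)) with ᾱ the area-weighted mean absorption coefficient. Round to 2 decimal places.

S = Σ Sᵢ = 99.4 m².
Absorption A = 2.9×0.01 + 20.6×0.02 + 3.5×0.07 + 20.6×0.83 + 1.9×0.13 + 42.6×0.38 + 7.3×0.04 = 34.511 sabins.
ᾱ = 34.511 / 99.4 = 0.3472.
−S·ln(1−ᾱ) = −99.4 × ln(1 − 0.3472) = 42.393.
V = 4.8 × 4.3 × 3.2 = 66.048 m³.
T = 0.161·V/[−S·ln(1−ᾱ)] = 0.161·66.048/42.393 = 0.25 s.

0.25 sec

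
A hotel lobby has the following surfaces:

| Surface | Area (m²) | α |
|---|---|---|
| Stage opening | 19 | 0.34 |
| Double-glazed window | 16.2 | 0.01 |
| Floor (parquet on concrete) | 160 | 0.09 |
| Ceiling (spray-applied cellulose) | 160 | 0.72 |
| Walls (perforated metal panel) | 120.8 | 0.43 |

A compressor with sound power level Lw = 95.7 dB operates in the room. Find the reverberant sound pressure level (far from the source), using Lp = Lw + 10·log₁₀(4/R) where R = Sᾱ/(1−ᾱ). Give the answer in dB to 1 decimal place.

76.8 dB

Σ(Sᵢαᵢ) = 19×0.34 + 16.2×0.01 + 160×0.09 + 160×0.72 + 120.8×0.43 = 188.166; total area S = 476.0 m².
ᾱ = 0.3953, so room constant R = A/(1−ᾱ) = 311.172 m².
Lp = 95.7 + 10·log₁₀(4/311.172) = 95.7 + (-18.91) = 76.8 dB.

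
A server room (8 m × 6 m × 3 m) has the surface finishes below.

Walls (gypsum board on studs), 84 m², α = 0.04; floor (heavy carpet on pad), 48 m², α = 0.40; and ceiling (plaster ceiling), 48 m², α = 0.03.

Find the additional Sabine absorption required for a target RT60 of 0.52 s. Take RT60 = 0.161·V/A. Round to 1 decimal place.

20.6 sabins

Equivalent absorption area: A₁ = 84*0.04 + 48*0.40 + 48*0.03 = 24.000 m².
Target A₂ = 0.161·144/0.52 = 44.585 sabins (V = 144 m³).
ΔA = A₂ − A₁ = 44.585 − 24.000 = 20.6 sabins.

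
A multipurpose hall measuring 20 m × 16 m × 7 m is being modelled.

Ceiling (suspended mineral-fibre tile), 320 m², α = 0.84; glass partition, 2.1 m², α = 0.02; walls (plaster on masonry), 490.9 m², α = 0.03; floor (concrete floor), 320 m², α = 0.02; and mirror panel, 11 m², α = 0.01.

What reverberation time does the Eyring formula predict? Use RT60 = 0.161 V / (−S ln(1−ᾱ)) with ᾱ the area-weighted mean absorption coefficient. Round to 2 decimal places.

Total surface area S = 320 + 2.1 + 490.9 + 320 + 11 = 1144.0 m².
Σ(Sᵢαᵢ) = 320×0.84 + 2.1×0.02 + 490.9×0.03 + 320×0.02 + 11×0.01 = 290.079.
Mean coefficient ᾱ = A/S = 0.2536.
Eyring denominator: −S ln(1−ᾱ) = 334.613.
V = 20 × 16 × 7 = 2240 m³.
RT60 = 0.161 × 2240 / 334.613 = 1.08 s.

1.08 s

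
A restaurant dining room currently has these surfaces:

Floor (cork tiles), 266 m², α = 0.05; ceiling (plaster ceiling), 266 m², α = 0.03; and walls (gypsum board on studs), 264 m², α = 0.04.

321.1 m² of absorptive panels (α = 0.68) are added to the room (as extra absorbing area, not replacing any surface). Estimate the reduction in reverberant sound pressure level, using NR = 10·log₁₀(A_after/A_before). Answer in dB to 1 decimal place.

A_before = Σ Sᵢαᵢ = 266×0.05 + 266×0.03 + 264×0.04 = 31.840 sabins.
Treatment contributes 321.1·0.68 = 218.348 sabins.
A_after = 31.840 + 218.348 = 250.188 sabins.
Reduction = 10 log₁₀(A_after/A_before) = 10 log₁₀(7.8577) = 9.0 dB.

9.0 dB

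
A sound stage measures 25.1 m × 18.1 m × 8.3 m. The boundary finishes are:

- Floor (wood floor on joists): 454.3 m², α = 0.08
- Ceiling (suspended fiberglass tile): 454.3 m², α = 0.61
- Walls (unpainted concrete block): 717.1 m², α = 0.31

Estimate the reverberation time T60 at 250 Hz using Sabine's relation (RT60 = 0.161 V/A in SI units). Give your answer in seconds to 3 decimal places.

A = Σ Sᵢαᵢ = 454.3*0.08 + 454.3*0.61 + 717.1*0.31 = 535.768 sabins.
Volume V = 25.1 × 18.1 × 8.3 = 3770.773 m³.
RT60 = 0.161 · V / A = 0.161 × 3770.773 / 535.768 = 1.133 s.

1.133 s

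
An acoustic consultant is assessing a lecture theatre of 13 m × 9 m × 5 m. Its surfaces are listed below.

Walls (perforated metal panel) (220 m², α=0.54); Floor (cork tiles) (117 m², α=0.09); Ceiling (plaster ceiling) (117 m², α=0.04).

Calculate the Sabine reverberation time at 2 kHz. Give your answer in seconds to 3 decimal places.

Summing Sᵢαᵢ: 118.800 + 10.530 + 4.680 → A = 134.010 sabins.
Volume V = 13 × 9 × 5 = 585 m³.
Sabine: RT60 = 0.161 × 585 / 134.010 = 0.703 s.

0.703 sec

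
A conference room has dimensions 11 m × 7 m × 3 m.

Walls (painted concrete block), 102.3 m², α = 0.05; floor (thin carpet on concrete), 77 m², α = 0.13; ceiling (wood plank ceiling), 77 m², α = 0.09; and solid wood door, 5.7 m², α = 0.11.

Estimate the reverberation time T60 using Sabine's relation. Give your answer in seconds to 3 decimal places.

1.640 s

Total absorption A = 102.3×0.05 + 77×0.13 + 77×0.09 + 5.7×0.11
  = 5.115 + 10.010 + 6.930 + 0.627 = 22.682 m² sabins.
V = 11·7·3 = 231 m³.
RT60 = 0.161 · V / A = 0.161 × 231 / 22.682 = 1.640 s.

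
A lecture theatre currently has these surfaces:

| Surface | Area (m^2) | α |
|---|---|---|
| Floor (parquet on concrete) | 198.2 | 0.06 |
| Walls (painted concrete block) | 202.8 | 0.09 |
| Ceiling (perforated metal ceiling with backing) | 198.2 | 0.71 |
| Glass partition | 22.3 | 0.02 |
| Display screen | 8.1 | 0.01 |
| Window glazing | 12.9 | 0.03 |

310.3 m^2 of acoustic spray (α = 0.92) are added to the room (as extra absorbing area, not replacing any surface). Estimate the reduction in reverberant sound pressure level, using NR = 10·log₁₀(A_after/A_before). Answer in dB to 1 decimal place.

A_before = Σ Sᵢαᵢ = 198.2·0.06 + 202.8·0.09 + 198.2·0.71 + 22.3·0.02 + 8.1·0.01 + 12.9·0.03 = 171.780 sabins.
Added absorption = 310.3 × 0.92 = 285.476 sabins.
A_after = 171.780 + 285.476 = 457.256 sabins.
Reduction = 10 log₁₀(A_after/A_before) = 10 log₁₀(2.6619) = 4.3 dB.

4.3 dB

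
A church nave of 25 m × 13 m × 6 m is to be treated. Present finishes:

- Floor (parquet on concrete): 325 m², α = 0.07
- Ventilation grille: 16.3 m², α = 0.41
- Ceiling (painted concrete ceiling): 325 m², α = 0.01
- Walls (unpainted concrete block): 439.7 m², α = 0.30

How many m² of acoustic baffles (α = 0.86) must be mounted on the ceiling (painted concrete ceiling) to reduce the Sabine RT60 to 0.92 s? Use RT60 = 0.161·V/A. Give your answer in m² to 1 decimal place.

207.8

A₁ = Σ Sᵢαᵢ = 325×0.07 + 16.3×0.41 + 325×0.01 + 439.7×0.30 = 164.593 sabins.
V = 1950 m³. Target absorption A₂ = 0.161 × 1950 / 0.92 = 341.250 sabins.
ΔA needed = 341.250 − 164.593 = 176.657 sabins.
Each m² of panel replacing the ceiling (painted concrete ceiling) adds (0.86 − 0.01) = 0.85 sabins.
Area = ΔA/Δα = 176.657/0.85 = 207.8 m².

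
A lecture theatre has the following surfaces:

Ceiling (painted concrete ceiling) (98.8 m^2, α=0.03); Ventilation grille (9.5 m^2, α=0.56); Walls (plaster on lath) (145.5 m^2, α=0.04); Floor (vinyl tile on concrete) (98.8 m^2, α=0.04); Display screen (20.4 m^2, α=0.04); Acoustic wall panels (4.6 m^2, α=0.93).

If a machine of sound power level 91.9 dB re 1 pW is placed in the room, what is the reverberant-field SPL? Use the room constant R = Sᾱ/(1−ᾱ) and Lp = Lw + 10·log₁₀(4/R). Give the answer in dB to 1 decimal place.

A = 23.150 sabins; S = 377.6 m^2.
ᾱ = 23.150/377.6 = 0.0613; R = Sᾱ/(1−ᾱ) = 23.150/(1−0.0613) = 24.662 m^2.
Lp = 91.9 + 10·log₁₀(4/24.662) = 91.9 + (-7.90) = 84.0 dB.

84.0 dB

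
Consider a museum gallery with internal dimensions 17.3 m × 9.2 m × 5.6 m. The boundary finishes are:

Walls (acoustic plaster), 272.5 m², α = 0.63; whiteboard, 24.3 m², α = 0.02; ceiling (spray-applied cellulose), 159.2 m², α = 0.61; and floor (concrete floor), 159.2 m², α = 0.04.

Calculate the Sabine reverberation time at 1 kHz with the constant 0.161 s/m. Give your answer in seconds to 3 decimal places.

A = Σ Sᵢαᵢ = 272.5·0.63 + 24.3·0.02 + 159.2·0.61 + 159.2·0.04 = 275.641 sabins.
Volume V = 17.3 × 9.2 × 5.6 = 891.296 m³.
Sabine: RT60 = 0.161 × 891.296 / 275.641 = 0.521 s.

0.521 s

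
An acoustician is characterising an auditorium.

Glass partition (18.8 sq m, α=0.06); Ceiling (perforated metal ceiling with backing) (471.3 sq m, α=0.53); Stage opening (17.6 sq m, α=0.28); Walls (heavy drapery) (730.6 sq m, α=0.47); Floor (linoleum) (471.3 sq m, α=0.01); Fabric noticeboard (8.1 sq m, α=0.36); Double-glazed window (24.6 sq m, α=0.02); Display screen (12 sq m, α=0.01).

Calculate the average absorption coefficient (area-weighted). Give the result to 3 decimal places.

0.346

Total surface area S = 1754.3 sq m.
Σ(Sᵢαᵢ) = 18.8×0.06 + 471.3×0.53 + 17.6×0.28 + 730.6×0.47 + 471.3×0.01 + 8.1×0.36 + 24.6×0.02 + 12×0.01 = 607.468.
ᾱ = 607.468 / 1754.3 = 0.346.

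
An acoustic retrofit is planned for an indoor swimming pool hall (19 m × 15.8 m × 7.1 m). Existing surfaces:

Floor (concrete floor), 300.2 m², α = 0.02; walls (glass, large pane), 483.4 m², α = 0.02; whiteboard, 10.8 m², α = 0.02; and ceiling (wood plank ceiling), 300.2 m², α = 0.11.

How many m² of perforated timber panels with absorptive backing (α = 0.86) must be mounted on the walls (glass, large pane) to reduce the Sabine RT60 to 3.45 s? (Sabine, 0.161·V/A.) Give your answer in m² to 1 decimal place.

Equivalent absorption area: A₁ = 300.2·0.02 + 483.4·0.02 + 10.8·0.02 + 300.2·0.11 = 48.910 m².
Required A₂ = 0.161·2131.42/3.45 = 99.466 sabins.
ΔA needed = 99.466 − 48.910 = 50.556 sabins.
Net gain per m²: Δα = 0.86 − 0.02 = 0.84.
Panel area = 50.556 / 0.84 = 60.2 m².

60.2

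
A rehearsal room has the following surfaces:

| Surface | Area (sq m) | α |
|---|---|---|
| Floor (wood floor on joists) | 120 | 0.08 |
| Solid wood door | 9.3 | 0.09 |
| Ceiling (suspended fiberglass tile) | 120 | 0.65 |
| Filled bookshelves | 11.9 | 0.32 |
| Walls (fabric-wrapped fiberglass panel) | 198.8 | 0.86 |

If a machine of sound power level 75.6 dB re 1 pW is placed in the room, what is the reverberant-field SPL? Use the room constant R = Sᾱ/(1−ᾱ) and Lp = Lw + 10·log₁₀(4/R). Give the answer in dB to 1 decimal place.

53.7 dB

Σ(Sᵢαᵢ) = 120·0.08 + 9.3·0.09 + 120·0.65 + 11.9·0.32 + 198.8·0.86 = 263.213; total area S = 460.0 sq m.
ᾱ = 263.213/460.0 = 0.5722; R = Sᾱ/(1−ᾱ) = 263.213/(1−0.5722) = 615.271 sq m.
Lp = 75.6 + 10·log₁₀(4/615.271) = 75.6 + (-21.87) = 53.7 dB.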